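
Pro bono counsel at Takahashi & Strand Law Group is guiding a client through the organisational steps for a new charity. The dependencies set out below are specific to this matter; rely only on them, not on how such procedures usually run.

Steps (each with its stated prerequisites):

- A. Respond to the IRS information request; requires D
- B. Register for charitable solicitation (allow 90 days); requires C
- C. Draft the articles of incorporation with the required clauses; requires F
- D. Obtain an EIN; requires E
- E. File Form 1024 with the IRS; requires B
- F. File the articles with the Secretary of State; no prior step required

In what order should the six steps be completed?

F has no prerequisites → F first.
Next only C has its prerequisites met → C.
B needed C, now all done → B.
Next only E has its prerequisites met → E.
D is the only step now ready → D.
A needed D, now all done → A.

F, C, B, E, D, A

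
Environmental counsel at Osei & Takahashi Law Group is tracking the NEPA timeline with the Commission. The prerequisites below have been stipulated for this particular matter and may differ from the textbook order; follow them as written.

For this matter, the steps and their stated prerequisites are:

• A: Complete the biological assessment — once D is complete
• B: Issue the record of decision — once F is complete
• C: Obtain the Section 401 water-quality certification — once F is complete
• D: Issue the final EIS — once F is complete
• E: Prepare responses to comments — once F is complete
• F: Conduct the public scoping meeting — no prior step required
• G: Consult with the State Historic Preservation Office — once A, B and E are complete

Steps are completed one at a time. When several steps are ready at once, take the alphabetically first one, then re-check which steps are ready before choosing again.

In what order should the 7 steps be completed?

F is the only step with nothing outstanding, so it goes first.
Ready: B, C, D and E. B has the earlier label → B.
C, D and E are all available; C has the earlier label → C.
Now D and E have their prerequisites met. D has the earlier label, so D next.
A now also ready, so the ready set is {A, E}; A has the earlier label → A.
E needed F, now all done → E.
Next only G has its prerequisites met → G.

F B C D A E G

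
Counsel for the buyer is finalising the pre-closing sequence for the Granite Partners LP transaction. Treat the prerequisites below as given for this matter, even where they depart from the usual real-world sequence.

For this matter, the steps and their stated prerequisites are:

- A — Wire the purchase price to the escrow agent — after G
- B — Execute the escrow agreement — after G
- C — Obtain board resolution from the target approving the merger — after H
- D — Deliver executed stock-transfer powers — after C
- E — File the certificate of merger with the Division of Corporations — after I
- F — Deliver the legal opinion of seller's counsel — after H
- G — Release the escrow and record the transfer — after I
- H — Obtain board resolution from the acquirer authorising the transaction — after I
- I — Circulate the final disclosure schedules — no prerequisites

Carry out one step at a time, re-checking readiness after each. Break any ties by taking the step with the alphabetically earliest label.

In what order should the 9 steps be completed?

Only I has no prerequisites, so it is first.
Ready: E, G and H. E has the earlier label → E.
Ready: G and H. G has the earlier label → G.
Ready: A, B and H. A has the earlier label → A.
Ready: B and H. B has the earlier label → B.
Next only H has its prerequisites met → H.
Ready: C and F. C has the earlier label → C.
D and F are both available; D has the earlier label → D.
F needed H, now all done → F.

I → E → G → A → B → H → C → D → F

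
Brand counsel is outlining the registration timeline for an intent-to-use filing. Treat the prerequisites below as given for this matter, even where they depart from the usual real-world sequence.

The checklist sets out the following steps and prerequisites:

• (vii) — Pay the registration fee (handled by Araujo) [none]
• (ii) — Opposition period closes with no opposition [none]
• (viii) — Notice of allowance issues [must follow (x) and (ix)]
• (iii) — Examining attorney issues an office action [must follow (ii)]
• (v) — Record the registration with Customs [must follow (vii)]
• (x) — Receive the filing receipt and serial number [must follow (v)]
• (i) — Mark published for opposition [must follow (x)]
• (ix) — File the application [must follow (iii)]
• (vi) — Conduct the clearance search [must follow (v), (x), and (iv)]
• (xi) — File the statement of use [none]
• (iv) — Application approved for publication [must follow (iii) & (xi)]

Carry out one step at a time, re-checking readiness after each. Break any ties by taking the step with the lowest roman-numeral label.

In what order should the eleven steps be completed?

(ii), (iii), (vii), (v), (ix), (x), (i), (viii), (xi), (iv), (vi)

(ii), (vii) and (xi) have no prerequisites; (ii) has the earlier label, so (ii) is first.
Now (iii), (vii) and (xi) have their prerequisites met. (iii) has the earlier label, so (iii) next.
(ix) now also ready, so the ready set is {(vii), (ix), (xi)}; (vii) has the earlier label → (vii).
(v) now also ready, so the ready set is {(v), (ix), (xi)}; (v) has the earlier label → (v).
(x) now also ready, so the ready set is {(ix), (x), (xi)}; (ix) has the earlier label → (ix).
(x) and (xi) are both available; (x) has the earlier label → (x).
(i) and (viii) now also ready, so the ready set is {(i), (viii), (xi)}; (i) has the earlier label → (i).
Ready: (viii) and (xi). (viii) has the earlier label → (viii).
Next only (xi) has its prerequisites met → (xi).
(iv) needed (iii) and (xi), now all done → (iv).
That leaves (vi) as the only ready step → (vi).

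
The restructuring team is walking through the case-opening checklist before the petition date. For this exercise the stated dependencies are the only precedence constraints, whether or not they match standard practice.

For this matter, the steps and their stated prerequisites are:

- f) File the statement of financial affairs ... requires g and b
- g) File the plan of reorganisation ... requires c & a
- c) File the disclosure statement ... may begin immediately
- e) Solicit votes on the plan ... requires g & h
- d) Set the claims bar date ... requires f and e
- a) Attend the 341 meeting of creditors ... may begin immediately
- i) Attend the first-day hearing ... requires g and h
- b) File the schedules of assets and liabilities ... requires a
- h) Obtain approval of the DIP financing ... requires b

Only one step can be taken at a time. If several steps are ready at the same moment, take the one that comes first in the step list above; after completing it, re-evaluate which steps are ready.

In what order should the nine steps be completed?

Nothing is required for c and a. c is listed earlier → c first.
a is the only step now ready → a.
Now g and b have their prerequisites met. g is listed earlier, so g next.
b is the only step now ready → b.
Ready: f and h. f is listed earlier → f.
h is the only step now ready → h.
e and i are both available; e is listed earlier → e.
Now d and i have their prerequisites met. d is listed earlier, so d next.
i needed g and h, now all done → i.

c a g b f h e d i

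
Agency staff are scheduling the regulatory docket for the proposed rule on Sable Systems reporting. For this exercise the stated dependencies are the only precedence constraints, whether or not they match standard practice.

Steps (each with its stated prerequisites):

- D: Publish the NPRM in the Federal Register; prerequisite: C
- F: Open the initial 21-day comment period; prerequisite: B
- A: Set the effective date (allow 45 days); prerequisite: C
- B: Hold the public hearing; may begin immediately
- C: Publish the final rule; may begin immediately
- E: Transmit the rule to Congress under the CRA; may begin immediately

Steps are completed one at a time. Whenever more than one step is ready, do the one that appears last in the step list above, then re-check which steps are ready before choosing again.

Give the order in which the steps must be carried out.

E, C and B have no prerequisites; E is listed later, so E is first.
Now C and B have their prerequisites met. C is listed later, so C next.
A and D now also ready, so the ready set is {B, A, D}; B is listed later → B.
F now also ready, so the ready set is {A, F, D}; A is listed later → A.
Now F and D have their prerequisites met. F is listed later, so F next.
Next only D has its prerequisites met → D.

E → C → B → A → F → D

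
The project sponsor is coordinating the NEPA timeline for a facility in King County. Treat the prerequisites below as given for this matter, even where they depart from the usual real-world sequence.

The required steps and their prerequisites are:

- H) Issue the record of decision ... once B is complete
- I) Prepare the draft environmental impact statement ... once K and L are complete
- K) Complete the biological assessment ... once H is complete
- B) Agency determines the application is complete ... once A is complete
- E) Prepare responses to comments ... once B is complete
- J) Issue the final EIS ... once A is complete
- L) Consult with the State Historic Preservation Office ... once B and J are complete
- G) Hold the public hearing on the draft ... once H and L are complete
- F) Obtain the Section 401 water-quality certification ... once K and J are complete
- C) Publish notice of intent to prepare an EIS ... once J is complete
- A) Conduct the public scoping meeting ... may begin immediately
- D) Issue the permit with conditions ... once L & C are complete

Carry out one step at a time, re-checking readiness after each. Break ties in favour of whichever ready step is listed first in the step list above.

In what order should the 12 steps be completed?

A, B, H, K, E, J, L, I, G, F, C, D

A has no prerequisites → A first.
Ready: B and J. B is listed earlier → B.
H and E now also ready, so the ready set is {H, E, J}; H is listed earlier → H.
K, E and J are all available; K is listed earlier → K.
E and J are both available; E is listed earlier → E.
J needed A, now all done → J.
L, F and C are all available; L is listed earlier → L.
I, G, F and C are all available; I is listed earlier → I.
G, F and C are all available; G is listed earlier → G.
Now F and C have their prerequisites met. F is listed earlier, so F next.
C is the only step now ready → C.
D is the only step now ready → D.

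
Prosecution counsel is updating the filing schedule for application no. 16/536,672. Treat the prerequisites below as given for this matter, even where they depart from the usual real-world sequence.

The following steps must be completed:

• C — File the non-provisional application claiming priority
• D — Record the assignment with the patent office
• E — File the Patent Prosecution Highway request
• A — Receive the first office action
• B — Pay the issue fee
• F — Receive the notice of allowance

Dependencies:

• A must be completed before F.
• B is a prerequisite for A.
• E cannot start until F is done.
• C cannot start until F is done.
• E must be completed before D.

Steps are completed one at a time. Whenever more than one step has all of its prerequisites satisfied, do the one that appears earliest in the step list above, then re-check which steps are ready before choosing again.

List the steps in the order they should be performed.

Only B has no prerequisites, so it is first.
A needed B, now all done → A.
F needed A, now all done → F.
Now C and E have their prerequisites met. C is listed earlier, so C next.
Next only E has its prerequisites met → E.
Next only D has its prerequisites met → D.

B A F C E D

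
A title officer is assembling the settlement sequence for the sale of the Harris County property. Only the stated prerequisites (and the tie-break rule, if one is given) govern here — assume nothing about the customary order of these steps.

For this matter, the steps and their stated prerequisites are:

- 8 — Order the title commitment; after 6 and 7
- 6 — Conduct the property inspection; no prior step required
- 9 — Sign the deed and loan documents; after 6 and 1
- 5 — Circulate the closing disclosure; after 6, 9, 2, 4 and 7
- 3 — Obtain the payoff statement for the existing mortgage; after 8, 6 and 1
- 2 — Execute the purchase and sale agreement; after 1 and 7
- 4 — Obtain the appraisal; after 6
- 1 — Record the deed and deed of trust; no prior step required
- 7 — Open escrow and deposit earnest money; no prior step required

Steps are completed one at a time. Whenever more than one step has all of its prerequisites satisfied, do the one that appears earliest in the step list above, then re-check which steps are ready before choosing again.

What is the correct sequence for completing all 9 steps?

Nothing is required for 6, 1 and 7. 6 is listed earlier → 6 first.
4 now also ready, so the ready set is {4, 1, 7}; 4 is listed earlier → 4.
Ready: 1 and 7. 1 is listed earlier → 1.
Now 9 and 7 have their prerequisites met. 9 is listed earlier, so 9 next.
7 is the only step now ready → 7.
8 and 2 are both available; 8 is listed earlier → 8.
3 now also ready, so the ready set is {3, 2}; 3 is listed earlier → 3.
2 needed 1 and 7, now all done → 2.
Next only 5 has its prerequisites met → 5.

6, 4, 1, 9, 7, 8, 3, 2, 5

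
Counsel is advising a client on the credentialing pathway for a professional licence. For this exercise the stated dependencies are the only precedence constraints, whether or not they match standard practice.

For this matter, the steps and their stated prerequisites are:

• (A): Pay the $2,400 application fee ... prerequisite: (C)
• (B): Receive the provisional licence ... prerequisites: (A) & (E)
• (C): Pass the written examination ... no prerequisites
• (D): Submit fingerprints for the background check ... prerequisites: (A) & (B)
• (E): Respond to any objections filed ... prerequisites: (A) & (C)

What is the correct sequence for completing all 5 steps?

(C), (A), (E), (B), (D)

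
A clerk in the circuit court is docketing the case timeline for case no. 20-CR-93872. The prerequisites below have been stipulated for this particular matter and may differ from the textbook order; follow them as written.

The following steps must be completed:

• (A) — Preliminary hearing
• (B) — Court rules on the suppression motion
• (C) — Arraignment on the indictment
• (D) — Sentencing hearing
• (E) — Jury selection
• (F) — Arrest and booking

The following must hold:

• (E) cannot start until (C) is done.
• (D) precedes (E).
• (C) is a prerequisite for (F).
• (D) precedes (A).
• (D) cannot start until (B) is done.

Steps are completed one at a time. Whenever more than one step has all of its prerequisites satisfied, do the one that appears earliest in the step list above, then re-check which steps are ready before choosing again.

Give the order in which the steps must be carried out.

Nothing is required for (B) and (C). (B) is listed earlier → (B) first.
(D) now also ready, so the ready set is {(C), (D)}; (C) is listed earlier → (C).
(F) now also ready, so the ready set is {(D), (F)}; (D) is listed earlier → (D).
Ready: (A), (E) and (F). (A) is listed earlier → (A).
Now (E) and (F) have their prerequisites met. (E) is listed earlier, so (E) next.
(F) needed (C), now all done → (F).

(B) → (C) → (D) → (A) → (E) → (F)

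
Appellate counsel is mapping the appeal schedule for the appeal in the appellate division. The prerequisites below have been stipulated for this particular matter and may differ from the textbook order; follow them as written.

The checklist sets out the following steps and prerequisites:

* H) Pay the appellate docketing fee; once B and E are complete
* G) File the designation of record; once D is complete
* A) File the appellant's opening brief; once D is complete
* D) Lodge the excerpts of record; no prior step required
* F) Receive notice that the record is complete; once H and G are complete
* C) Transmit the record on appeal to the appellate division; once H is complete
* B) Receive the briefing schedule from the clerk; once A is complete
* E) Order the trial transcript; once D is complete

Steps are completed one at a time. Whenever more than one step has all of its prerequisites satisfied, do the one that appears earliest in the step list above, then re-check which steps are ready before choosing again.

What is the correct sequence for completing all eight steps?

D, G, A, B, E, H, F, C

D has no prerequisites → D first.
Now G, A and E have their prerequisites met. G is listed earlier, so G next.
Now A and E have their prerequisites met. A is listed earlier, so A next.
Ready: B and E. B is listed earlier → B.
That leaves E as the only ready step → E.
That leaves H as the only ready step → H.
Now F and C have their prerequisites met. F is listed earlier, so F next.
That leaves C as the only ready step → C.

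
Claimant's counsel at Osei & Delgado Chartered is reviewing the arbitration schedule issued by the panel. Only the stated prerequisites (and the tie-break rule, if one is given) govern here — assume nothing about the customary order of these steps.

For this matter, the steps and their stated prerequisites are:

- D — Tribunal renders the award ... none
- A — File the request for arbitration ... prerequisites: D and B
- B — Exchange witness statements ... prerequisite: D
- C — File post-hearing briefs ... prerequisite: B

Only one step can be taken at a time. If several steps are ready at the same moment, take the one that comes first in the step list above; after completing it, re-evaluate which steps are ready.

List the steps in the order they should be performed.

Only D has no prerequisites, so it is first.
That leaves B as the only ready step → B.
Now A and C have their prerequisites met. A is listed earlier, so A next.
C needed B, now all done → C.

D, B, A, C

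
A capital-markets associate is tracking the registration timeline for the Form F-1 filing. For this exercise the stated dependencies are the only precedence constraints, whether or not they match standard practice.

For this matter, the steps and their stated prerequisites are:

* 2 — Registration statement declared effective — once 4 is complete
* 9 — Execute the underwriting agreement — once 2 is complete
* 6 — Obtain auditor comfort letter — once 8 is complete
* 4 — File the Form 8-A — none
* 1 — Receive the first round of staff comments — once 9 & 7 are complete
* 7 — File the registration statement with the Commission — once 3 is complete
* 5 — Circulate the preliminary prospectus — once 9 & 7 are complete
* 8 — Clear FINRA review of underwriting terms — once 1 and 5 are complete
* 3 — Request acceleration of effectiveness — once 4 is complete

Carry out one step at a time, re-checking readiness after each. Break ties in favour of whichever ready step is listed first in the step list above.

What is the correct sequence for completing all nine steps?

4 2 9 3 7 1 5 8 6

4 has no prerequisites → 4 first.
Ready: 2 and 3. 2 is listed earlier → 2.
9 now also ready, so the ready set is {9, 3}; 9 is listed earlier → 9.
That leaves 3 as the only ready step → 3.
That leaves 7 as the only ready step → 7.
Now 1 and 5 have their prerequisites met. 1 is listed earlier, so 1 next.
5 is the only step now ready → 5.
8 needed 1 and 5, now all done → 8.
6 is the only step now ready → 6.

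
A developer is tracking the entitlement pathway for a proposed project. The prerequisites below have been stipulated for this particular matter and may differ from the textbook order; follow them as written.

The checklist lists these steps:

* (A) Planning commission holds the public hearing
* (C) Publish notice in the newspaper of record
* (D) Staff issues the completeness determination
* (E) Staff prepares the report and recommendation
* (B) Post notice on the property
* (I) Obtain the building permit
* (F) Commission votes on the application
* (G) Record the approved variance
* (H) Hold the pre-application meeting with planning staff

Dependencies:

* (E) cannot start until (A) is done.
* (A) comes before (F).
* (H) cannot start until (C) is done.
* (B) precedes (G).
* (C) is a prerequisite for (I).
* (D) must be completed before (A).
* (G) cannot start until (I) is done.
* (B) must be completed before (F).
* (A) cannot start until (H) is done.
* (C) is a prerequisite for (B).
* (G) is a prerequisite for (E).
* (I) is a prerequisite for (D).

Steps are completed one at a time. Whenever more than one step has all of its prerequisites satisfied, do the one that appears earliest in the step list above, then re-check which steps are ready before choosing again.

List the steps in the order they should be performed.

(C) has no prerequisites → (C) first.
(B), (I) and (H) are all available; (B) is listed earlier → (B).
Ready: (I) and (H). (I) is listed earlier → (I).
Now (D), (G) and (H) have their prerequisites met. (D) is listed earlier, so (D) next.
Ready: (G) and (H). (G) is listed earlier → (G).
(H) needed (C), now all done → (H).
Next only (A) has its prerequisites met → (A).
Now (E) and (F) have their prerequisites met. (E) is listed earlier, so (E) next.
(F) is the only step now ready → (F).

(C) → (B) → (I) → (D) → (G) → (H) → (A) → (E) → (F)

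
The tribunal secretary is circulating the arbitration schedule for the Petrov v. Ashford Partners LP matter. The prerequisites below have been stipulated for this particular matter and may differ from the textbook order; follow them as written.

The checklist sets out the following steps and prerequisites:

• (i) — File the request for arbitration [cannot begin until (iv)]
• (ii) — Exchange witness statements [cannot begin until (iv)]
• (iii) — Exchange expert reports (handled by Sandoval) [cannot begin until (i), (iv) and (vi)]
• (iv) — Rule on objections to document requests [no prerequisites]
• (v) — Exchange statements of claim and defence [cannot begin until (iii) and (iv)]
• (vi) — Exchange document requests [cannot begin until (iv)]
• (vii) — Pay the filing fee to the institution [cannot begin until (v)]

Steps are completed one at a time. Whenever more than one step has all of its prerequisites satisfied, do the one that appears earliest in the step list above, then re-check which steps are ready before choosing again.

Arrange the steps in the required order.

(iv) → (i) → (ii) → (vi) → (iii) → (v) → (vii)

Only (iv) has no prerequisites, so it is first.
Now (i), (ii) and (vi) have their prerequisites met. (i) is listed earlier, so (i) next.
Ready: (ii) and (vi). (ii) is listed earlier → (ii).
Next only (vi) has its prerequisites met → (vi).
Next only (iii) has its prerequisites met → (iii).
(v) needed (iii) and (iv), now all done → (v).
Next only (vii) has its prerequisites met → (vii).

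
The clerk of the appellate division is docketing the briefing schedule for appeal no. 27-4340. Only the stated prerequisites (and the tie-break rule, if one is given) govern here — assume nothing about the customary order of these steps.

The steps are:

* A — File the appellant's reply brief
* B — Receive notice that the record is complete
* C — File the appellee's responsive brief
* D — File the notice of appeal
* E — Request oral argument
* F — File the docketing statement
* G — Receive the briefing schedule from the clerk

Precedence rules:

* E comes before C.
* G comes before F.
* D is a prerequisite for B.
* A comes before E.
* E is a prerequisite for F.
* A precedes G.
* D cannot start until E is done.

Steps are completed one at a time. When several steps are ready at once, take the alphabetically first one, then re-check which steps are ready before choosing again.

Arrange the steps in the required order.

A → E → C → D → B → G → F

A has no prerequisites → A first.
Now E and G have their prerequisites met. E has the earlier label, so E next.
Now C, D and G have their prerequisites met. C has the earlier label, so C next.
D and G are both available; D has the earlier label → D.
B now also ready, so the ready set is {B, G}; B has the earlier label → B.
G is the only step now ready → G.
F needed E and G, now all done → F.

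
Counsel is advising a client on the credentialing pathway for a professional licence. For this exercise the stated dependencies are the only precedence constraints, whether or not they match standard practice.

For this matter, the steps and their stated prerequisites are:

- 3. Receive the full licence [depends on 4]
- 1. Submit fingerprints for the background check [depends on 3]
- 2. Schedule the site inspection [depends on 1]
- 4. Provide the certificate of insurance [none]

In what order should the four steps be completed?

4, 3, 1, 2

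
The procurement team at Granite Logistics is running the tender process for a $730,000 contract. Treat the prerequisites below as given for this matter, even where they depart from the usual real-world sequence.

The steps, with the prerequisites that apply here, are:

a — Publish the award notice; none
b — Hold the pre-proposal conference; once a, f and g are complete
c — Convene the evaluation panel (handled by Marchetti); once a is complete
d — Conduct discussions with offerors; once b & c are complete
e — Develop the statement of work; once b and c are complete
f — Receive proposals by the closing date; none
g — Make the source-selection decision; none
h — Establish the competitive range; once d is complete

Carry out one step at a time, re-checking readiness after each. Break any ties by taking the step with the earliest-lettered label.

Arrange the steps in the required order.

a, c, f, g, b, d, e, h

a, f and g have no prerequisites; a has the earlier label, so a is first.
c now also ready, so the ready set is {c, f, g}; c has the earlier label → c.
f and g are both available; f has the earlier label → f.
Next only g has its prerequisites met → g.
b is the only step now ready → b.
d and e are both available; d has the earlier label → d.
e and h are both available; e has the earlier label → e.
h is the only step now ready → h.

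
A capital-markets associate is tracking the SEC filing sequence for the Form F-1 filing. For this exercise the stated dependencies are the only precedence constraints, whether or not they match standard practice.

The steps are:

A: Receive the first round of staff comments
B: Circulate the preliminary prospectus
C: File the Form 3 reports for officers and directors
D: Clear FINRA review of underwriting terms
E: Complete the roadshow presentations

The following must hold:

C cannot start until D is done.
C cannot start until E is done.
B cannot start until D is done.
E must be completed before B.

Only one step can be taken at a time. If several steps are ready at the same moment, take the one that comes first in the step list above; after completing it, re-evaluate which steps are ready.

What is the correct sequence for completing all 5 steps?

A, D and E have no prerequisites; A is listed earlier, so A is first.
Now D and E have their prerequisites met. D is listed earlier, so D next.
Next only E has its prerequisites met → E.
B and C are both available; B is listed earlier → B.
Next only C has its prerequisites met → C.

A D E B C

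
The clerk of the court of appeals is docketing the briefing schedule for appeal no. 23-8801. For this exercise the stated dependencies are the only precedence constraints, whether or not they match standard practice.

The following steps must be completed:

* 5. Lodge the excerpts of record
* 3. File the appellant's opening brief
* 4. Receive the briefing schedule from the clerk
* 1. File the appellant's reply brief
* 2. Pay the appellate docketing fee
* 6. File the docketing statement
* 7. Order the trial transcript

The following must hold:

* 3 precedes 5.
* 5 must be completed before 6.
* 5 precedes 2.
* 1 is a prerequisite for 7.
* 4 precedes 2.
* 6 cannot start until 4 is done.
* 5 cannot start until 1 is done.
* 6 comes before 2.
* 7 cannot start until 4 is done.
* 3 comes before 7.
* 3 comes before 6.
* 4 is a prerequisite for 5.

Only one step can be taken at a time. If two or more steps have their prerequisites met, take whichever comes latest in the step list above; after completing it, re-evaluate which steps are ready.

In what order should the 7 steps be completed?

1, 4, 3, 7, 5, 6, 2

Nothing is required for 1, 4 and 3. 1 is listed later → 1 first.
4 and 3 are both available; 4 is listed later → 4.
3 is the only step now ready → 3.
7 and 5 are both available; 7 is listed later → 7.
5 needed 1, 4 and 3, now all done → 5.
6 needed 4, 3 and 5, now all done → 6.
That leaves 2 as the only ready step → 2.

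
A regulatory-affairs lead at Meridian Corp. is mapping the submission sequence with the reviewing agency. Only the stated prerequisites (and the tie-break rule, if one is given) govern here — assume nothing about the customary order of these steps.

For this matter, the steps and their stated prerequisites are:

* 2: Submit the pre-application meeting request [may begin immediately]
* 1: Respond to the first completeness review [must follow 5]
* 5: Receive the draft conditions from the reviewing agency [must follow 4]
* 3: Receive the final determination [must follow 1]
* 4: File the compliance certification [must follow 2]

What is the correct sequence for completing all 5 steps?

2, 4, 5, 1, 3

2 has no prerequisites → 2 first.
4 needed 2, now all done → 4.
That leaves 5 as the only ready step → 5.
That leaves 1 as the only ready step → 1.
Next only 3 has its prerequisites met → 3.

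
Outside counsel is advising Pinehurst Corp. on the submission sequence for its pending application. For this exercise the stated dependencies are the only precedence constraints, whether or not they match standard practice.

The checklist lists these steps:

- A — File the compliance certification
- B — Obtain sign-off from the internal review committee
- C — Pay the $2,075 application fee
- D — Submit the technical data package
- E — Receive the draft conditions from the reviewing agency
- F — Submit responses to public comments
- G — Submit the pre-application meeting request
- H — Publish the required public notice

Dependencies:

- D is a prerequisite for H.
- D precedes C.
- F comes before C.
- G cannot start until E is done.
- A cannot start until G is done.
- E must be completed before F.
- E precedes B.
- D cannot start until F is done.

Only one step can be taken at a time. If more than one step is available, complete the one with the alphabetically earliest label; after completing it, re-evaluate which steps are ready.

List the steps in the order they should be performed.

E is the only step with nothing outstanding, so it goes first.
Ready: B, F and G. B has the earlier label → B.
F and G are both available; F has the earlier label → F.
D now also ready, so the ready set is {D, G}; D has the earlier label → D.
Ready: C, G and H. C has the earlier label → C.
Ready: G and H. G has the earlier label → G.
A now also ready, so the ready set is {A, H}; A has the earlier label → A.
H needed D, now all done → H.

E, B, F, D, C, G, A, H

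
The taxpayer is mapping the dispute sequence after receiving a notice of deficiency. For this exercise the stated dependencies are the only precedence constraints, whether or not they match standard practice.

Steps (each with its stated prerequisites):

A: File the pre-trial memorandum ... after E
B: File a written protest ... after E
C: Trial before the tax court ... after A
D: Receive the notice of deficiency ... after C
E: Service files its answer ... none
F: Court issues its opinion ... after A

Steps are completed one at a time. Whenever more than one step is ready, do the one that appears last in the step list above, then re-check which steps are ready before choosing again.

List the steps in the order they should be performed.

E is the only step with nothing outstanding, so it goes first.
Ready: B and A. B is listed later → B.
A is the only step now ready → A.
F and C are both available; F is listed later → F.
C is the only step now ready → C.
Next only D has its prerequisites met → D.

E → B → A → F → C → D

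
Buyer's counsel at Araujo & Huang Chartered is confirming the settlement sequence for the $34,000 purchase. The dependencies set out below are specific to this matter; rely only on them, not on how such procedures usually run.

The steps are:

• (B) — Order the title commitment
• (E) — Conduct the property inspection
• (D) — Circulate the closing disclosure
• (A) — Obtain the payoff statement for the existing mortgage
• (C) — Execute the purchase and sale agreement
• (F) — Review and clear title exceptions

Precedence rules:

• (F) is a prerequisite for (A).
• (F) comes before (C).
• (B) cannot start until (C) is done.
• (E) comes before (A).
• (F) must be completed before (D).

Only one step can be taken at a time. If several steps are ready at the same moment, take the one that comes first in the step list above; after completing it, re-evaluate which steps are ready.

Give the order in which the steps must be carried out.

(E) and (F) have no prerequisites; (E) is listed earlier, so (E) is first.
(F) is the only step now ready → (F).
Now (D), (A) and (C) have their prerequisites met. (D) is listed earlier, so (D) next.
(A) and (C) are both available; (A) is listed earlier → (A).
That leaves (C) as the only ready step → (C).
That leaves (B) as the only ready step → (B).

(E), (F), (D), (A), (C), (B)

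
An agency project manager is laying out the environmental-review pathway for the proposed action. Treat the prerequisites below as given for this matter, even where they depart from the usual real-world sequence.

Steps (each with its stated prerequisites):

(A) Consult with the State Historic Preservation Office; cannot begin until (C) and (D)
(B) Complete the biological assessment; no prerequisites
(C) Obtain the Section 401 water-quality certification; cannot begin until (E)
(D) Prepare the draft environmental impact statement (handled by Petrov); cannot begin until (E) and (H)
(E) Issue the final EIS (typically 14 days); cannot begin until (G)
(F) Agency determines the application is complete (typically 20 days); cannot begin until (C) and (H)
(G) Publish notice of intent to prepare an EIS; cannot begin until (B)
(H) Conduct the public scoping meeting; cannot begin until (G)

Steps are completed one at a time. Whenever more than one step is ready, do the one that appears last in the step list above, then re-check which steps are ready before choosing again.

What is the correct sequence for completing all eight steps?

(B), (G), (H), (E), (D), (C), (F), (A)

(B) is the only step with nothing outstanding, so it goes first.
(G) needed (B), now all done → (G).
Ready: (H) and (E). (H) is listed later → (H).
That leaves (E) as the only ready step → (E).
(D) and (C) are both available; (D) is listed later → (D).
That leaves (C) as the only ready step → (C).
Ready: (F) and (A). (F) is listed later → (F).
(A) needed (D) and (C), now all done → (A).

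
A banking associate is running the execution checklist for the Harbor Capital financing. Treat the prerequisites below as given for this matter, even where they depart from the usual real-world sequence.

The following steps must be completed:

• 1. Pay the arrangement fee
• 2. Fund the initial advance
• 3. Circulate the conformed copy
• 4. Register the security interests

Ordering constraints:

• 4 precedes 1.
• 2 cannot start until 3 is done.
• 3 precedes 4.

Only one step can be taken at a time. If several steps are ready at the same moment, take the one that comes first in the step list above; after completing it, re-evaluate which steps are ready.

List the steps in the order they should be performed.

3 has no prerequisites → 3 first.
Now 2 and 4 have their prerequisites met. 2 is listed earlier, so 2 next.
Next only 4 has its prerequisites met → 4.
That leaves 1 as the only ready step → 1.

3 2 4 1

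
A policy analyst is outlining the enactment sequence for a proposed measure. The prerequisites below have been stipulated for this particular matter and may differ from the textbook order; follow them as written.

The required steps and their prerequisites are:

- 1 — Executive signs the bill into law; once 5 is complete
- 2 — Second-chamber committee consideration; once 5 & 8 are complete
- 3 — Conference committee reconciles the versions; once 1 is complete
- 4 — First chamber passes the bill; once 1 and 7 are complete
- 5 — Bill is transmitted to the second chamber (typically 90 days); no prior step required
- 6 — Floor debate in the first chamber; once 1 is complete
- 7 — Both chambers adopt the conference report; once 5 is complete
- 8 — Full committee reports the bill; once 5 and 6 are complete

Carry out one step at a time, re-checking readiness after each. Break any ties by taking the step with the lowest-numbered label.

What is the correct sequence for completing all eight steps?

5 → 1 → 3 → 6 → 7 → 4 → 8 → 2

5 has no prerequisites → 5 first.
1 and 7 are both available; 1 has the earlier label → 1.
Ready: 3, 6 and 7. 3 has the earlier label → 3.
Now 6 and 7 have their prerequisites met. 6 has the earlier label, so 6 next.
8 now also ready, so the ready set is {7, 8}; 7 has the earlier label → 7.
Ready: 4 and 8. 4 has the earlier label → 4.
8 needed 5 and 6, now all done → 8.
2 needed 5 and 8, now all done → 2.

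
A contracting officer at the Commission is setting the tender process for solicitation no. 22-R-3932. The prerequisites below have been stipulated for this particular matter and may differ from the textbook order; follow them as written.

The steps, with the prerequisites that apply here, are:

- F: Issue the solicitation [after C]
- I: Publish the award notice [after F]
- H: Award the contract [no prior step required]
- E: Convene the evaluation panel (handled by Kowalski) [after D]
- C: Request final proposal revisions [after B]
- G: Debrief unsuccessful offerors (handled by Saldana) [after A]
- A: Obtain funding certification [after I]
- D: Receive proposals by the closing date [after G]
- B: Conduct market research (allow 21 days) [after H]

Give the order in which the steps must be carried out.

H → B → C → F → I → A → G → D → E

Only H has no prerequisites, so it is first.
Next only B has its prerequisites met → B.
C needed B, now all done → C.
F needed C, now all done → F.
I needed F, now all done → I.
A needed I, now all done → A.
G needed A, now all done → G.
That leaves D as the only ready step → D.
That leaves E as the only ready step → E.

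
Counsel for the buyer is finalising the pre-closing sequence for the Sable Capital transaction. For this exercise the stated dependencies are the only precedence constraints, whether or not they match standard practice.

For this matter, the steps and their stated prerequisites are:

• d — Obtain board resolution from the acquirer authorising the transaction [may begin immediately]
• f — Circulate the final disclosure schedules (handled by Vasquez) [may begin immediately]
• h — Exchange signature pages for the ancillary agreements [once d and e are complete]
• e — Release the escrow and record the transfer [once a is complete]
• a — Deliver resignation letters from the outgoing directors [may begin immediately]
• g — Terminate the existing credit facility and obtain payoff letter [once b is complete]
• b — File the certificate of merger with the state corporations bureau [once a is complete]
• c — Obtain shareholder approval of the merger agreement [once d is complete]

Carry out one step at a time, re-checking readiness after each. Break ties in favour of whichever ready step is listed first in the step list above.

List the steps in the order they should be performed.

d, f and a have no prerequisites; d is listed earlier, so d is first.
c now also ready, so the ready set is {f, a, c}; f is listed earlier → f.
Now a and c have their prerequisites met. a is listed earlier, so a next.
Now e, b and c have their prerequisites met. e is listed earlier, so e next.
h now also ready, so the ready set is {h, b, c}; h is listed earlier → h.
Ready: b and c. b is listed earlier → b.
g and c are both available; g is listed earlier → g.
Next only c has its prerequisites met → c.

d, f, a, e, h, b, g, c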